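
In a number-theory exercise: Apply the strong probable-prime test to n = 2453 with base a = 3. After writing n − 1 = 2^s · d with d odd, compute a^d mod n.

n − 1 = 2452 = 2^2 · 613, so s = 2 and d = 613.
3^613 mod 2453 = 1380.

1380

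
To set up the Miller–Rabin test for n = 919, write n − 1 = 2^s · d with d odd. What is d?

Halving: 918 → 459; 459 is odd.
So 918 = 2^1 · 459.

459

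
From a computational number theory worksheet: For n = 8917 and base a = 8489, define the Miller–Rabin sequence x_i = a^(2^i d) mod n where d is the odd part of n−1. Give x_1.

n − 1 = 8916 = 2^2 · 2229, so s = 2 and d = 2229.
By repeated squaring, 8489^2229 ≡ 4302 (mod 8917).
x_0 = 4302.
x_1 = 4302^2 mod 8917 = 4429.

4429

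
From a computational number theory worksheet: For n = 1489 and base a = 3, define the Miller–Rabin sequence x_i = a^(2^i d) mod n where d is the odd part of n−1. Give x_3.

1

n − 1 = 1488 = 2^4 · 93, so s = 4 and d = 93.
x_0 = 3^93 mod 1489 = 397.
x_1 = 397^2 mod 1489 = 1264.
x_2 = 1264^2 mod 1489 = 1488.
x_3 = 1488^2 mod 1489 = 1.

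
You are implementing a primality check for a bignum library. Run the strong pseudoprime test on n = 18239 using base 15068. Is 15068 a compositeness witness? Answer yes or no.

n − 1 = 18238 = 2^1 · 9119, so s = 1 and d = 9119.
By repeated squaring, 15068^9119 ≡ 1 (mod 18239).
x_0 = 15068^9119 mod 18239 = 1.
x_0 = 1, so 15068 is not a witness.

no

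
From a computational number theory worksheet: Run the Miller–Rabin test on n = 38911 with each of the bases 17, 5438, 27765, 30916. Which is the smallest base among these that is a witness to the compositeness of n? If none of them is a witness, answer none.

n − 1 = 38910 = 2^1 · 19455, so s = 1 and d = 19455.
Base 17: x_0 = 17^19455 mod 38911 = 14435. x_0 ∉ {1, 38910} and s = 1, so 17 is a Miller–Rabin witness and 38911 is composite.
Base 5438: x_0 = 5438^19455 mod 38911 = 4871. x_0 ∉ {1, 38910} and s = 1, so 5438 is a Miller–Rabin witness and 38911 is composite.
Base 27765: x_0 = 27765^19455 mod 38911 = 18824. x_0 ∉ {1, 38910} and s = 1, so 27765 is a Miller–Rabin witness and 38911 is composite.
Base 30916: x_0 = 30916^19455 mod 38911 = 37800. x_0 ∉ {1, 38910} and s = 1, so 30916 is a Miller–Rabin witness and 38911 is composite.
The smallest witness among the given bases is 17.

17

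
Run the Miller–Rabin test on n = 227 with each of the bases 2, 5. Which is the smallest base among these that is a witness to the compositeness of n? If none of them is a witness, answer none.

none

n − 1 = 226 = 2^1 · 113, so s = 1 and d = 113.
Base 2: x_0 = 2^113 mod 227 = 226. x_0 = 226 ≡ −1, so 2 is not a witness.
Base 5: x_0 = 5^113 mod 227 = 226. x_0 = 226 ≡ −1, so 5 is not a witness.
No listed base is a witness for 227.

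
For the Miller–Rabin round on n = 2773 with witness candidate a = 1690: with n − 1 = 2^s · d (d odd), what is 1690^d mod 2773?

2154

n − 1 = 2772 = 2^2 · 693, so s = 2 and d = 693.
Repeated squaring mod 2773: 1690^1 ≡ 1690, 1690^2 ≡ 2683, 1690^4 ≡ 2554, 1690^8 ≡ 820, 1690^16 ≡ 1334, 1690^32 ≡ 2063, 1690^64 ≡ 2187, 1690^128 ≡ 2317, 1690^256 ≡ 2734, 1690^512 ≡ 1521.
693 = 512 + 128 + 32 + 16 + 4 + 1, so 1690^693 ≡ 1521·2317·2063·1334·2554·1690 ≡ 2154 (mod 2773).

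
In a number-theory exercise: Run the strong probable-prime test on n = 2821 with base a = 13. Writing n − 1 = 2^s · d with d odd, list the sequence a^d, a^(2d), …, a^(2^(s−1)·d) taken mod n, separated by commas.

n − 1 = 2820 = 2^2 · 705, so s = 2 and d = 705.
x_0 = 13^705 mod 2821 = 650.
x_1 = 650^2 mod 2821 = 2171.

650, 2171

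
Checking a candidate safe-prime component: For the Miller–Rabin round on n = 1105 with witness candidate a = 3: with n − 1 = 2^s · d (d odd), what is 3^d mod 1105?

1093

n − 1 = 1104 = 2^4 · 69, so s = 4 and d = 69.
Repeated squaring mod 1105: 3^1 ≡ 3, 3^2 ≡ 9, 3^4 ≡ 81, 3^8 ≡ 1036, 3^16 ≡ 341, 3^32 ≡ 256, 3^64 ≡ 341.
69 = 64 + 4 + 1, so 3^69 ≡ 341·81·3 ≡ 1093 (mod 1105).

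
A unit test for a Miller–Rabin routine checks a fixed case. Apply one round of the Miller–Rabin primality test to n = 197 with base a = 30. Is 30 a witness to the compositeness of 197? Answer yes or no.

n − 1 = 196 = 2^2 · 49, so s = 2 and d = 49.
x_0 = 30^49 mod 197 = 14.
x_0 is neither 1 nor 196, so continue squaring.
x_1 = 14^2 mod 197 = 196.
x_1 ≡ −1, so 30 is not a witness.

no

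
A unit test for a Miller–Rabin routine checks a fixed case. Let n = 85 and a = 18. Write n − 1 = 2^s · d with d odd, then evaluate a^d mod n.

18

n − 1 = 84 = 2^2 · 21, so s = 2 and d = 21.
Repeated squaring mod 85: 18^1 ≡ 18, 18^2 ≡ 69, 18^4 ≡ 1, 18^8 ≡ 1, 18^16 ≡ 1.
21 = 16 + 4 + 1, so 18^21 ≡ 1·1·18 ≡ 18 (mod 85).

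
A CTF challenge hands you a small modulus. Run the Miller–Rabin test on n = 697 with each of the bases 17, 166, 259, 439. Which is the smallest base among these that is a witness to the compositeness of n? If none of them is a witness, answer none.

17

n − 1 = 696 = 2^3 · 87, so s = 3 and d = 87.
Base 17: x_0 = 17^87 mod 697 = 136. x_0 is neither 1 nor 696, so continue squaring. x_1 = 136^2 mod 697 = 374. x_2 = 374^2 mod 697 = 476. Reached i = s−1 = 2 without hitting −1: 17 is a Miller–Rabin witness and 697 is composite.
Base 166: x_0 = 166^87 mod 697 = 497. x_0 is neither 1 nor 696, so continue squaring. x_1 = 497^2 mod 697 = 271. x_2 = 271^2 mod 697 = 256. Reached i = s−1 = 2 without hitting −1: 166 is a Miller–Rabin witness and 697 is composite.
Base 259: x_0 = 259^87 mod 697 = 149. x_0 is neither 1 nor 696, so continue squaring. x_1 = 149^2 mod 697 = 594. x_2 = 594^2 mod 697 = 154. Reached i = s−1 = 2 without hitting −1: 259 is a Miller–Rabin witness and 697 is composite.
Base 439: x_0 = 439^87 mod 697 = 142. x_0 is neither 1 nor 696, so continue squaring. x_1 = 142^2 mod 697 = 648. x_2 = 648^2 mod 697 = 310. Reached i = s−1 = 2 without hitting −1: 439 is a Miller–Rabin witness and 697 is composite.
The smallest witness among the given bases is 17.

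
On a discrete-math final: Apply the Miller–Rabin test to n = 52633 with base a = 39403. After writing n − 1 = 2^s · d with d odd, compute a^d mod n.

n − 1 = 52632 = 2^3 · 6579, so s = 3 and d = 6579.
By repeated squaring, 39403^6579 ≡ 44289 (mod 52633).

44289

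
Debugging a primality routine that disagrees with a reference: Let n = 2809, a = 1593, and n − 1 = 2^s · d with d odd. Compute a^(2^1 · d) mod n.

529

n − 1 = 2808 = 2^3 · 351, so s = 3 and d = 351.
x_0 = 1593^351 mod 2809 = 23.
x_1 = 23^2 mod 2809 = 529.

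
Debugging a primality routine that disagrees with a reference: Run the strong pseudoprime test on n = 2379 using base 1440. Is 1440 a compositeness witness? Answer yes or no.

n − 1 = 2378 = 2^1 · 1189, so s = 1 and d = 1189.
x_0 = 1440^1189 mod 2379 = 699.
x_0 ∉ {1, 2378} and s = 1, so 1440 is a Miller–Rabin witness and 2379 is composite.

yes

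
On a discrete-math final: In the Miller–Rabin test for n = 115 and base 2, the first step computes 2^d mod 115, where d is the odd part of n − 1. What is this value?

27

n − 1 = 114 = 2^1 · 57, so s = 1 and d = 57.
Repeated squaring mod 115: 2^1 ≡ 2, 2^2 ≡ 4, 2^4 ≡ 16, 2^8 ≡ 26, 2^16 ≡ 101, 2^32 ≡ 81.
57 = 32 + 16 + 8 + 1, so 2^57 ≡ 81·101·26·2 ≡ 27 (mod 115).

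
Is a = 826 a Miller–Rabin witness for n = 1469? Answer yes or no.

yes

n − 1 = 1468 = 2^2 · 367, so s = 2 and d = 367.
Repeated squaring mod 1469: 826^1 ≡ 826, 826^2 ≡ 660, 826^4 ≡ 776, 826^8 ≡ 1355, 826^16 ≡ 1244, 826^32 ≡ 679, 826^64 ≡ 1244, 826^128 ≡ 679, 826^256 ≡ 1244.
367 = 256 + 64 + 32 + 8 + 4 + 2 + 1, so 826^367 ≡ 1244·1244·679·1355·776·660·826 ≡ 1059 (mod 1469).
x_0 = 826^367 mod 1469 = 1059.
x_0 is neither 1 nor 1468, so continue squaring.
x_1 = 1059^2 mod 1469 = 634.
Reached i = s−1 = 1 without hitting −1: 826 is a Miller–Rabin witness and 1469 is composite.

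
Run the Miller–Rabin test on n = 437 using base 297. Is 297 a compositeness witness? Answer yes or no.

n − 1 = 436 = 2^2 · 109, so s = 2 and d = 109.
x_0 = 297^109 mod 437 = 126.
x_0 is neither 1 nor 436, so continue squaring.
x_1 = 126^2 mod 437 = 144.
Reached i = s−1 = 1 without hitting −1: 297 is a Miller–Rabin witness and 437 is composite.

yes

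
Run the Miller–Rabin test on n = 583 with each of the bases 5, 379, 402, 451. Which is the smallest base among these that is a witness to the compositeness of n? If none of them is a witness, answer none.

n − 1 = 582 = 2^1 · 291, so s = 1 and d = 291.
Base 5: x_0 = 5^291 mod 583 = 214. x_0 ∉ {1, 582} and s = 1, so 5 is a Miller–Rabin witness and 583 is composite.
Base 379: x_0 = 379^291 mod 583 = 357. x_0 ∉ {1, 582} and s = 1, so 379 is a Miller–Rabin witness and 583 is composite.
Base 402: x_0 = 402^291 mod 583 = 336. x_0 ∉ {1, 582} and s = 1, so 402 is a Miller–Rabin witness and 583 is composite.
Base 451: x_0 = 451^291 mod 583 = 154. x_0 ∉ {1, 582} and s = 1, so 451 is a Miller–Rabin witness and 583 is composite.
The smallest witness among the given bases is 5.

5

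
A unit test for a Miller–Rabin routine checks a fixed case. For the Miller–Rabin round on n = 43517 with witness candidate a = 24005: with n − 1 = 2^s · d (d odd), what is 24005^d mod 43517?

n − 1 = 43516 = 2^2 · 10879, so s = 2 and d = 10879.
By repeated squaring, 24005^10879 ≡ 1 (mod 43517).

1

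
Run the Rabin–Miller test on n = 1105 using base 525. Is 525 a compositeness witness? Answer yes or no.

n − 1 = 1104 = 2^4 · 69, so s = 4 and d = 69.
x_0 = 525^69 mod 1105 = 70.
x_0 is neither 1 nor 1104, so continue squaring.
x_1 = 70^2 mod 1105 = 480.
x_2 = 480^2 mod 1105 = 560.
x_3 = 560^2 mod 1105 = 885.
Reached i = s−1 = 3 without hitting −1: 525 is a Miller–Rabin witness and 1105 is composite.

yes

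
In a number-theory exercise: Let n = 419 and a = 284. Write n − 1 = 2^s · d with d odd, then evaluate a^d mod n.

n − 1 = 418 = 2^1 · 209, so s = 1 and d = 209.
Repeated squaring mod 419: 284^1 ≡ 284, 284^2 ≡ 208, 284^4 ≡ 107, 284^8 ≡ 136, 284^16 ≡ 60, 284^32 ≡ 248, 284^64 ≡ 330, 284^128 ≡ 379.
209 = 128 + 64 + 16 + 1, so 284^209 ≡ 379·330·60·284 ≡ 418 (mod 419).

418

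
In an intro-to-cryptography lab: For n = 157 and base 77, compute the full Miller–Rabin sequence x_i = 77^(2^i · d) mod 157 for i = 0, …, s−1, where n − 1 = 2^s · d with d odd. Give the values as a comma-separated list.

28, 156

n − 1 = 156 = 2^2 · 39, so s = 2 and d = 39.
x_0 = 77^39 mod 157 = 28.
x_1 = 28^2 mod 157 = 156.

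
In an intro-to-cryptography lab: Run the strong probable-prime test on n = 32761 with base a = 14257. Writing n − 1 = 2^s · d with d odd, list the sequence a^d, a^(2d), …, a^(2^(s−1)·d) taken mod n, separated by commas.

361, 32038, 31314

n − 1 = 32760 = 2^3 · 4095, so s = 3 and d = 4095.
x_0 = 14257^4095 mod 32761 = 361.
x_1 = 361^2 mod 32761 = 32038.
x_2 = 32038^2 mod 32761 = 31314.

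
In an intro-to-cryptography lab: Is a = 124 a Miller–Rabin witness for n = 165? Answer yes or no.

yes

n − 1 = 164 = 2^2 · 41, so s = 2 and d = 41.
x_0 = 124^41 mod 165 = 124.
x_0 is neither 1 nor 164, so continue squaring.
x_1 = 124^2 mod 165 = 31.
Reached i = s−1 = 1 without hitting −1: 124 is a Miller–Rabin witness and 165 is composite.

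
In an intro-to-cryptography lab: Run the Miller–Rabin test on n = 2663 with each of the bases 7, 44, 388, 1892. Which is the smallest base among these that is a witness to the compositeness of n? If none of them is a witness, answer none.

n − 1 = 2662 = 2^1 · 1331, so s = 1 and d = 1331.
Base 7: x_0 = 7^1331 mod 2663 = 1. x_0 = 1, so 7 is not a witness.
Base 44: x_0 = 44^1331 mod 2663 = 2662. x_0 = 2662 ≡ −1, so 44 is not a witness.
Base 388: x_0 = 388^1331 mod 2663 = 1. x_0 = 1, so 388 is not a witness.
Base 1892: x_0 = 1892^1331 mod 2663 = 1. x_0 = 1, so 1892 is not a witness.
No listed base is a witness for 2663.

none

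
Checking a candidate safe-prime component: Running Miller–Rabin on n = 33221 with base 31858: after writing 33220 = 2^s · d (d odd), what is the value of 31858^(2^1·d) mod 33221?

30902

n − 1 = 33220 = 2^2 · 8305, so s = 2 and d = 8305.
x_0 = 31858^8305 mod 33221 = 32909.
x_1 = 32909^2 mod 33221 = 30902.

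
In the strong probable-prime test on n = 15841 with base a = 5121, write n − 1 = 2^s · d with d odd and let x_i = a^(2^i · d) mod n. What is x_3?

1

n − 1 = 15840 = 2^5 · 495, so s = 5 and d = 495.
x_0 = 5121^495 mod 15841 = 8989.
x_1 = 8989^2 mod 15841 = 13021.
x_2 = 13021^2 mod 15841 = 218.
x_3 = 218^2 mod 15841 = 1.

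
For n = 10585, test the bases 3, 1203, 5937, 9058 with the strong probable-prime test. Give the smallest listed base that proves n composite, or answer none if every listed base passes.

n − 1 = 10584 = 2^3 · 1323, so s = 3 and d = 1323.
Base 3: x_0 = 3^1323 mod 10585 = 8422. x_0 is neither 1 nor 10584, so continue squaring. x_1 = 8422^2 mod 10585 = 10584. x_1 ≡ −1, so 3 is not a witness.
Base 1203: x_0 = 1203^1323 mod 10585 = 5667. x_0 is neither 1 nor 10584, so continue squaring. x_1 = 5667^2 mod 10585 = 10584. x_1 ≡ −1, so 1203 is not a witness.
Base 5937: x_0 = 5937^1323 mod 10585 = 4188. x_0 is neither 1 nor 10584, so continue squaring. x_1 = 4188^2 mod 10585 = 10584. x_1 ≡ −1, so 5937 is not a witness.
Base 9058: x_0 = 9058^1323 mod 10585 = 9152. x_0 is neither 1 nor 10584, so continue squaring. x_1 = 9152^2 mod 10585 = 10584. x_1 ≡ −1, so 9058 is not a witness.
No listed base is a witness for 10585.

none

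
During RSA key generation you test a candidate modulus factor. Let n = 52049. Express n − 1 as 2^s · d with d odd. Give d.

3253

Halving: 52048 → 26024 → 13012 → 6506 → 3253; 3253 is odd.
So 52048 = 2^4 · 3253.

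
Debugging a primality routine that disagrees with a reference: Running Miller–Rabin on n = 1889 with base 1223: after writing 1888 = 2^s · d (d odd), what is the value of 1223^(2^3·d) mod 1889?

n − 1 = 1888 = 2^5 · 59, so s = 5 and d = 59.
Repeated squaring mod 1889: 1223^1 ≡ 1223, 1223^2 ≡ 1530, 1223^4 ≡ 429, 1223^8 ≡ 808, 1223^16 ≡ 1159, 1223^32 ≡ 202.
59 = 32 + 16 + 8 + 2 + 1, so 1223^59 ≡ 202·1159·808·1530·1223 ≡ 1648 (mod 1889).
x_0 = 1648.
x_1 = 1648^2 mod 1889 = 1411.
x_2 = 1411^2 mod 1889 = 1804.
x_3 = 1804^2 mod 1889 = 1558.

1558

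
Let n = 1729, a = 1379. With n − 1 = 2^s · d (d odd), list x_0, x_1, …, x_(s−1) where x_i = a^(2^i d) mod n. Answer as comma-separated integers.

n − 1 = 1728 = 2^6 · 27, so s = 6 and d = 27.
x_0 = 1379^27 mod 1729 = 742.
x_1 = 742^2 mod 1729 = 742.
x_2 = 742^2 mod 1729 = 742.
x_3 = 742^2 mod 1729 = 742.
x_4 = 742^2 mod 1729 = 742.
x_5 = 742^2 mod 1729 = 742.

742, 742, 742, 742, 742, 742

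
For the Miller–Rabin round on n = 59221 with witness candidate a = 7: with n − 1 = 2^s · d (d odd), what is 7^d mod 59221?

n − 1 = 59220 = 2^2 · 14805, so s = 2 and d = 14805.
7^14805 mod 59221 = 1.

1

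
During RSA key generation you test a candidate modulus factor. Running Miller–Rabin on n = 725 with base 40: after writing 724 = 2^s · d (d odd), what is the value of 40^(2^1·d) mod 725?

n − 1 = 724 = 2^2 · 181, so s = 2 and d = 181.
By repeated squaring, 40^181 ≡ 50 (mod 725).
x_0 = 50.
x_1 = 50^2 mod 725 = 325.

325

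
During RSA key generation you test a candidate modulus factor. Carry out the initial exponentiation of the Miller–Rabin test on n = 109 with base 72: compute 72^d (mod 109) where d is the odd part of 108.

76

n − 1 = 108 = 2^2 · 27, so s = 2 and d = 27.
Repeated squaring mod 109: 72^1 ≡ 72, 72^2 ≡ 61, 72^4 ≡ 15, 72^8 ≡ 7, 72^16 ≡ 49.
27 = 16 + 8 + 2 + 1, so 72^27 ≡ 49·7·61·72 ≡ 76 (mod 109).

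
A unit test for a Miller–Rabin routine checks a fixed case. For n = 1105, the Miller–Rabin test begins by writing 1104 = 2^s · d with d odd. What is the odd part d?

69

Halving: 1104 → 552 → 276 → 138 → 69; 69 is odd.
So 1104 = 2^4 · 69.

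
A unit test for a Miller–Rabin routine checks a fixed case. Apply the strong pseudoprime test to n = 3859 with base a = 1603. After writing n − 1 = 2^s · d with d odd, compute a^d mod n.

n − 1 = 3858 = 2^1 · 1929, so s = 1 and d = 1929.
1603^1929 mod 3859 = 369.

369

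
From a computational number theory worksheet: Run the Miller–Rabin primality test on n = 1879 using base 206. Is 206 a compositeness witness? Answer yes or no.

no

n − 1 = 1878 = 2^1 · 939, so s = 1 and d = 939.
x_0 = 206^939 mod 1879 = 1878.
x_0 = 1878 ≡ −1, so 206 is not a witness.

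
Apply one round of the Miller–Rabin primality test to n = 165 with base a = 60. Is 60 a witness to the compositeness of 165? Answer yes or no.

yes

n − 1 = 164 = 2^2 · 41, so s = 2 and d = 41.
x_0 = 60^41 mod 165 = 60.
x_0 is neither 1 nor 164, so continue squaring.
x_1 = 60^2 mod 165 = 135.
Reached i = s−1 = 1 without hitting −1: 60 is a Miller–Rabin witness and 165 is composite.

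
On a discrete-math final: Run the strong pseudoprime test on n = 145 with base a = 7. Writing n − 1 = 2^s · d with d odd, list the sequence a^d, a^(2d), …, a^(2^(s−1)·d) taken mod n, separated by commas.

n − 1 = 144 = 2^4 · 9, so s = 4 and d = 9.
x_0 = 7^9 mod 145 = 107.
x_1 = 107^2 mod 145 = 139.
x_2 = 139^2 mod 145 = 36.
x_3 = 36^2 mod 145 = 136.

107, 139, 36, 136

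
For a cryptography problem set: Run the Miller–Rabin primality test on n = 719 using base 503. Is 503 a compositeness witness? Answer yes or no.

no

n − 1 = 718 = 2^1 · 359, so s = 1 and d = 359.
Repeated squaring mod 719: 503^1 ≡ 503, 503^2 ≡ 640, 503^4 ≡ 489, 503^8 ≡ 413, 503^16 ≡ 166, 503^32 ≡ 234, 503^64 ≡ 112, 503^128 ≡ 321, 503^256 ≡ 224.
359 = 256 + 64 + 32 + 4 + 2 + 1, so 503^359 ≡ 224·112·234·489·640·503 ≡ 718 (mod 719).
x_0 = 503^359 mod 719 = 718.
x_0 = 718 ≡ −1, so 503 is not a witness.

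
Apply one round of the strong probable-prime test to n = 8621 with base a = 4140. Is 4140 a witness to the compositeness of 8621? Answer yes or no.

yes

n − 1 = 8620 = 2^2 · 2155, so s = 2 and d = 2155.
x_0 = 4140^2155 mod 8621 = 6546.
x_0 is neither 1 nor 8620, so continue squaring.
x_1 = 6546^2 mod 8621 = 3746.
Reached i = s−1 = 1 without hitting −1: 4140 is a Miller–Rabin witness and 8621 is composite.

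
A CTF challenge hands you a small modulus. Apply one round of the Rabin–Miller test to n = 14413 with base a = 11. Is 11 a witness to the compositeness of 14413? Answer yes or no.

n − 1 = 14412 = 2^2 · 3603, so s = 2 and d = 3603.
x_0 = 11^3603 mod 14413 = 12398.
x_0 is neither 1 nor 14412, so continue squaring.
x_1 = 12398^2 mod 14413 = 10172.
Reached i = s−1 = 1 without hitting −1: 11 is a Miller–Rabin witness and 14413 is composite.

yes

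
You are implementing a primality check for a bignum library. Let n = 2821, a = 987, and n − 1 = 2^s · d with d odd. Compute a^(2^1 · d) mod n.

n − 1 = 2820 = 2^2 · 705, so s = 2 and d = 705.
x_0 = 987^705 mod 2821 = 805.
x_1 = 805^2 mod 2821 = 2016.

2016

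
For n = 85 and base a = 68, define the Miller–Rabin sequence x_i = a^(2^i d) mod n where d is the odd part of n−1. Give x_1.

n − 1 = 84 = 2^2 · 21, so s = 2 and d = 21.
x_0 = 68^21 mod 85 = 68.
x_1 = 68^2 mod 85 = 34.

34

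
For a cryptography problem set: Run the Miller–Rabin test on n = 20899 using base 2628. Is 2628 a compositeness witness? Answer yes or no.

n − 1 = 20898 = 2^1 · 10449, so s = 1 and d = 10449.
x_0 = 2628^10449 mod 20899 = 20898.
x_0 = 20898 ≡ −1, so 2628 is not a witness.

no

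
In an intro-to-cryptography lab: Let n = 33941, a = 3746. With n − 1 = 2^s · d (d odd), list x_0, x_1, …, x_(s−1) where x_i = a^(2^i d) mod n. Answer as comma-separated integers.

18168, 33940

n − 1 = 33940 = 2^2 · 8485, so s = 2 and d = 8485.
x_0 = 3746^8485 mod 33941 = 18168.
x_1 = 18168^2 mod 33941 = 33940.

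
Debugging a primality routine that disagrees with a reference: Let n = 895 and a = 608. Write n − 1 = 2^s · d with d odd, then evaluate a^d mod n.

687

n − 1 = 894 = 2^1 · 447, so s = 1 and d = 447.
608^447 mod 895 = 687.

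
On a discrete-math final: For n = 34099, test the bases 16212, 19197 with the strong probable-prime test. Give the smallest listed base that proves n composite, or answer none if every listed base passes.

19197

n − 1 = 34098 = 2^1 · 17049, so s = 1 and d = 17049.
Base 16212: x_0 = 16212^17049 mod 34099 = 1. x_0 = 1, so 16212 is not a witness.
Base 19197: x_0 = 19197^17049 mod 34099 = 5162. x_0 ∉ {1, 34098} and s = 1, so 19197 is a Miller–Rabin witness and 34099 is composite.
The smallest witness among the given bases is 19197.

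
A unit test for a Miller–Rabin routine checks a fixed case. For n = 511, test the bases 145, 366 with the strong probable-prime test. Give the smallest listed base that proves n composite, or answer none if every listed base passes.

n − 1 = 510 = 2^1 · 255, so s = 1 and d = 255.
Base 145: x_0 = 145^255 mod 511 = 510. x_0 = 510 ≡ −1, so 145 is not a witness.
Base 366: x_0 = 366^255 mod 511 = 1. x_0 = 1, so 366 is not a witness.
No listed base is a witness for 511.

none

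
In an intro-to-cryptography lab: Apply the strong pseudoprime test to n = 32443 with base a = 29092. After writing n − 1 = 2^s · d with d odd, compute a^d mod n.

n − 1 = 32442 = 2^1 · 16221, so s = 1 and d = 16221.
29092^16221 mod 32443 = 32442.

32442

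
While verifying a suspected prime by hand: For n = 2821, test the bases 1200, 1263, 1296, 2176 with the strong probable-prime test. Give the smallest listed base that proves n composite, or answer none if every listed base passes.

n − 1 = 2820 = 2^2 · 705, so s = 2 and d = 705.
Base 1200: x_0 = 1200^705 mod 2821 = 2820. x_0 = 2820 ≡ −1, so 1200 is not a witness.
Base 1263: x_0 = 1263^705 mod 2821 = 1084. x_0 is neither 1 nor 2820, so continue squaring. x_1 = 1084^2 mod 2821 = 1520. Reached i = s−1 = 1 without hitting −1: 1263 is a Miller–Rabin witness and 2821 is composite.
Base 1296: x_0 = 1296^705 mod 2821 = 1. x_0 = 1, so 1296 is not a witness.
Base 2176: x_0 = 2176^705 mod 2821 = 1084. x_0 is neither 1 nor 2820, so continue squaring. x_1 = 1084^2 mod 2821 = 1520. Reached i = s−1 = 1 without hitting −1: 2176 is a Miller–Rabin witness and 2821 is composite.
The smallest witness among the given bases is 1263.

1263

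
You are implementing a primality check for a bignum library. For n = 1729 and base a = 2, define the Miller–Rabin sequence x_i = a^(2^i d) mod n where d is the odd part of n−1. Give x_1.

n − 1 = 1728 = 2^6 · 27, so s = 6 and d = 27.
x_0 = 2^27 mod 1729 = 645.
x_1 = 645^2 mod 1729 = 1065.

1065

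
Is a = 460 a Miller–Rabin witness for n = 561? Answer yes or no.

n − 1 = 560 = 2^4 · 35, so s = 4 and d = 35.
By repeated squaring, 460^35 ≡ 1 (mod 561).
x_0 = 460^35 mod 561 = 1.
x_0 = 1, so 460 is not a witness.

no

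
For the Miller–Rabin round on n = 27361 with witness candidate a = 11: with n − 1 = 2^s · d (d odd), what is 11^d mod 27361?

7567

n − 1 = 27360 = 2^5 · 855, so s = 5 and d = 855.
11^855 mod 27361 = 7567.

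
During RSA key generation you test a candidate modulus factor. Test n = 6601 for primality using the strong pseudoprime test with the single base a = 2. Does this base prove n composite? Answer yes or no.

yes

n − 1 = 6600 = 2^3 · 825, so s = 3 and d = 825.
x_0 = 2^825 mod 6601 = 2738.
x_0 is neither 1 nor 6600, so continue squaring.
x_1 = 2738^2 mod 6601 = 4509.
x_2 = 4509^2 mod 6601 = 1.
x_2 = 1 but x_1 ≠ ±1, a nontrivial square root of 1 — 2 is a witness and 6601 is composite.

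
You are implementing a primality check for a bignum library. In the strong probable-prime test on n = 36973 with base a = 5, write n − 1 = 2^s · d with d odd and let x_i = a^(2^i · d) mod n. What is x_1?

n − 1 = 36972 = 2^2 · 9243, so s = 2 and d = 9243.
x_0 = 5^9243 mod 36973 = 1814.
x_1 = 1814^2 mod 36973 = 36972.

36972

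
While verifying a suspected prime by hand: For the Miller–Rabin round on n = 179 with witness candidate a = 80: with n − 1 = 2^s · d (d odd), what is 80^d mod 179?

1

n − 1 = 178 = 2^1 · 89, so s = 1 and d = 89.
By repeated squaring, 80^89 ≡ 1 (mod 179).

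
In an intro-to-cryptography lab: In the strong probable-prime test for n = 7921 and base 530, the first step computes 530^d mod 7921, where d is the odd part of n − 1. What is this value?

n − 1 = 7920 = 2^4 · 495, so s = 4 and d = 495.
By repeated squaring, 530^495 ≡ 4627 (mod 7921).

4627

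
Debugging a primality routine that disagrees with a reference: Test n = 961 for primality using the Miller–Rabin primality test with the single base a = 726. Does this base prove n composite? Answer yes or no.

n − 1 = 960 = 2^6 · 15, so s = 6 and d = 15.
x_0 = 726^15 mod 961 = 960.
x_0 = 960 ≡ −1, so 726 is not a witness.

no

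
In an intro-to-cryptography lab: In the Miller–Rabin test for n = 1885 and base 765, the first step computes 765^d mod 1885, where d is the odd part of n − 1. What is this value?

n − 1 = 1884 = 2^2 · 471, so s = 2 and d = 471.
765^471 mod 1885 = 1825.

1825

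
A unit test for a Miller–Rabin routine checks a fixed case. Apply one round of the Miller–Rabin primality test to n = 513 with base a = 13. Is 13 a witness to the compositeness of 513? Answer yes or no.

yes

n − 1 = 512 = 2^9 · 1, so s = 9 and d = 1.
x_0 = 13^1 mod 513 = 13.
x_0 is neither 1 nor 512, so continue squaring.
x_1 = 13^2 mod 513 = 169.
x_2 = 169^2 mod 513 = 346.
x_3 = 346^2 mod 513 = 187.
x_4 = 187^2 mod 513 = 85.
x_5 = 85^2 mod 513 = 43.
x_6 = 43^2 mod 513 = 310.
x_7 = 310^2 mod 513 = 169.
x_8 = 169^2 mod 513 = 346.
Reached i = s−1 = 8 without hitting −1: 13 is a Miller–Rabin witness and 513 is composite.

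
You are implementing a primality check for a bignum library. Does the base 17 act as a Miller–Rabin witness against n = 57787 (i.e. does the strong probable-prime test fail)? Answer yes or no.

no

n − 1 = 57786 = 2^1 · 28893, so s = 1 and d = 28893.
x_0 = 17^28893 mod 57787 = 1.
x_0 = 1, so 17 is not a witness.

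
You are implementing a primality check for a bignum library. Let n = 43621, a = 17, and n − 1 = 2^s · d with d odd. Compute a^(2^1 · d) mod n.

29914

n − 1 = 43620 = 2^2 · 10905, so s = 2 and d = 10905.
x_0 = 17^10905 mod 43621 = 1817.
x_1 = 1817^2 mod 43621 = 29914.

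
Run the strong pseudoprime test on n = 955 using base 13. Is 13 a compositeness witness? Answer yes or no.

n − 1 = 954 = 2^1 · 477, so s = 1 and d = 477.
Repeated squaring mod 955: 13^1 ≡ 13, 13^2 ≡ 169, 13^4 ≡ 866, 13^8 ≡ 281, 13^16 ≡ 651, 13^32 ≡ 736, 13^64 ≡ 211, 13^128 ≡ 591, 13^256 ≡ 706.
477 = 256 + 128 + 64 + 16 + 8 + 4 + 1, so 13^477 ≡ 706·591·211·651·281·866·13 ≡ 933 (mod 955).
x_0 = 13^477 mod 955 = 933.
x_0 ∉ {1, 954} and s = 1, so 13 is a Miller–Rabin witness and 955 is composite.

yes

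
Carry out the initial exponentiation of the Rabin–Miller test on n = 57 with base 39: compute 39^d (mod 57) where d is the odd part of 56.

n − 1 = 56 = 2^3 · 7, so s = 3 and d = 7.
39^7 mod 57 = 39.

39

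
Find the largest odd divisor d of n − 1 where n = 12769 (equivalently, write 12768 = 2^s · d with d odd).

Halving: 12768 → 6384 → 3192 → 1596 → 798 → 399; 399 is odd.
So 12768 = 2^5 · 399.

399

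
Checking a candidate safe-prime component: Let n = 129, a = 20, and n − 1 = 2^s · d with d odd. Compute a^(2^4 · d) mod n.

124

n − 1 = 128 = 2^7 · 1, so s = 7 and d = 1.
x_0 = 20^1 mod 129 = 20.
x_1 = 20^2 mod 129 = 13.
x_2 = 13^2 mod 129 = 40.
x_3 = 40^2 mod 129 = 52.
x_4 = 52^2 mod 129 = 124.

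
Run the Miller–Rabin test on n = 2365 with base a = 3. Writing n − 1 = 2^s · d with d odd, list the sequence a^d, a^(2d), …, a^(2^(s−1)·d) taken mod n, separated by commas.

n − 1 = 2364 = 2^2 · 591, so s = 2 and d = 591.
x_0 = 3^591 mod 2365 = 1532.
x_1 = 1532^2 mod 2365 = 944.

1532, 944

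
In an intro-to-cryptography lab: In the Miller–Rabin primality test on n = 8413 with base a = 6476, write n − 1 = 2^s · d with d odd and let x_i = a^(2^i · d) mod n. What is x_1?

n − 1 = 8412 = 2^2 · 2103, so s = 2 and d = 2103.
Repeated squaring mod 8413: 6476^1 ≡ 6476, 6476^2 ≡ 8184, 6476^4 ≡ 1963, 6476^8 ≡ 215, 6476^16 ≡ 4160, 6476^32 ≡ 59, 6476^64 ≡ 3481, 6476^128 ≡ 2641, 6476^256 ≡ 504, 6476^512 ≡ 1626, 6476^1024 ≡ 2194, 6476^2048 ≡ 1400.
2103 = 2048 + 32 + 16 + 4 + 2 + 1, so 6476^2103 ≡ 1400·59·4160·1963·8184·6476 ≡ 7118 (mod 8413).
x_0 = 7118.
x_1 = 7118^2 mod 8413 = 2838.

2838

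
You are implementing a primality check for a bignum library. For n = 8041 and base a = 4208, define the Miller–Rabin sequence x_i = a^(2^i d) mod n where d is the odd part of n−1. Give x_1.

6150

n − 1 = 8040 = 2^3 · 1005, so s = 3 and d = 1005.
x_0 = 4208^1005 mod 8041 = 6621.
x_1 = 6621^2 mod 8041 = 6150.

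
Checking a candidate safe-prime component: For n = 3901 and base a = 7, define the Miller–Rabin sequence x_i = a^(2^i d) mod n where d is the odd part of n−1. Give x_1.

n − 1 = 3900 = 2^2 · 975, so s = 2 and d = 975.
x_0 = 7^975 mod 3901 = 1522.
x_1 = 1522^2 mod 3901 = 3191.

3191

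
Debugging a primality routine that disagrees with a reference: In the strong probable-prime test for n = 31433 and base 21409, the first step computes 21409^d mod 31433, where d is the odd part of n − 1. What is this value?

17827

n − 1 = 31432 = 2^3 · 3929, so s = 3 and d = 3929.
Repeated squaring mod 31433: 21409^1 ≡ 21409, 21409^2 ≡ 20708, 21409^4 ≡ 12278, 21409^8 ≡ 28049, 21409^16 ≡ 9844, 21409^32 ≡ 27830, 21409^64 ≡ 31213, 21409^128 ≡ 16967, 21409^256 ≡ 15675, 21409^512 ≡ 25297, 21409^1024 ≡ 25195, 21409^2048 ≡ 30023.
3929 = 2048 + 1024 + 512 + 256 + 64 + 16 + 8 + 1, so 21409^3929 ≡ 30023·25195·25297·15675·31213·9844·28049·21409 ≡ 17827 (mod 31433).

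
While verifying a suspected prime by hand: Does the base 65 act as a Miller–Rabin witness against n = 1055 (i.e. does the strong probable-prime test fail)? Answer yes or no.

n − 1 = 1054 = 2^1 · 527, so s = 1 and d = 527.
x_0 = 65^527 mod 1055 = 5.
x_0 ∉ {1, 1054} and s = 1, so 65 is a Miller–Rabin witness and 1055 is composite.

yes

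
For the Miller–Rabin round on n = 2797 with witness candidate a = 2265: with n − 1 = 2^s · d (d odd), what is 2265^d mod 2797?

n − 1 = 2796 = 2^2 · 699, so s = 2 and d = 699.
Repeated squaring mod 2797: 2265^1 ≡ 2265, 2265^2 ≡ 527, 2265^4 ≡ 826, 2265^8 ≡ 2605, 2265^16 ≡ 503, 2265^32 ≡ 1279, 2265^64 ≡ 2393, 2265^128 ≡ 990, 2265^256 ≡ 1150, 2265^512 ≡ 2316.
699 = 512 + 128 + 32 + 16 + 8 + 2 + 1, so 2265^699 ≡ 2316·990·1279·503·2605·527·2265 ≡ 2796 (mod 2797).

2796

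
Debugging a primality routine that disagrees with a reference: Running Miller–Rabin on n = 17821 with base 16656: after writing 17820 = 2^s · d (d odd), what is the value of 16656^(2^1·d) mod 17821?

15936

n − 1 = 17820 = 2^2 · 4455, so s = 2 and d = 4455.
x_0 = 16656^4455 mod 17821 = 1230.
x_1 = 1230^2 mod 17821 = 15936.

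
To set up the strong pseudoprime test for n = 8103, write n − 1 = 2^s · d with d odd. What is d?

Halving: 8102 → 4051; 4051 is odd.
So 8102 = 2^1 · 4051.

4051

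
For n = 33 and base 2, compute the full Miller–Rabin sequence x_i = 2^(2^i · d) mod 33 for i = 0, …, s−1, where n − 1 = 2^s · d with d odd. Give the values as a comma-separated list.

2, 4, 16, 25, 31

n − 1 = 32 = 2^5 · 1, so s = 5 and d = 1.
x_0 = 2^1 mod 33 = 2.
x_1 = 2^2 mod 33 = 4.
x_2 = 4^2 mod 33 = 16.
x_3 = 16^2 mod 33 = 25.
x_4 = 25^2 mod 33 = 31.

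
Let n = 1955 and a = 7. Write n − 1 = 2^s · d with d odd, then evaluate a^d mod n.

1027

n − 1 = 1954 = 2^1 · 977, so s = 1 and d = 977.
By repeated squaring, 7^977 ≡ 1027 (mod 1955).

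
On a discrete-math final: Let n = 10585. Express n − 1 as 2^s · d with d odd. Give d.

1323

Halving: 10584 → 5292 → 2646 → 1323; 1323 is odd.
So 10584 = 2^3 · 1323.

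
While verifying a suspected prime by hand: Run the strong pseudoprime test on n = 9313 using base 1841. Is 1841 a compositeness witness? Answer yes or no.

yes

n − 1 = 9312 = 2^5 · 291, so s = 5 and d = 291.
x_0 = 1841^291 mod 9313 = 2420.
x_0 is neither 1 nor 9312, so continue squaring.
x_1 = 2420^2 mod 9313 = 7836.
x_2 = 7836^2 mod 9313 = 2287.
x_3 = 2287^2 mod 9313 = 5776.
x_4 = 5776^2 mod 9313 = 3010.
Reached i = s−1 = 4 without hitting −1: 1841 is a Miller–Rabin witness and 9313 is composite.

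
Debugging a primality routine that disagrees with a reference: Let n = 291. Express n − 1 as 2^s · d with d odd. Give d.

Halving: 290 → 145; 145 is odd.
So 290 = 2^1 · 145.

145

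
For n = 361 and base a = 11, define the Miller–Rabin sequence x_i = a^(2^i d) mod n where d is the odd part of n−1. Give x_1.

n − 1 = 360 = 2^3 · 45, so s = 3 and d = 45.
Repeated squaring mod 361: 11^1 ≡ 11, 11^2 ≡ 121, 11^4 ≡ 201, 11^8 ≡ 330, 11^16 ≡ 239, 11^32 ≡ 83.
45 = 32 + 8 + 4 + 1, so 11^45 ≡ 83·330·201·11 ≡ 96 (mod 361).
x_0 = 96.
x_1 = 96^2 mod 361 = 191.

191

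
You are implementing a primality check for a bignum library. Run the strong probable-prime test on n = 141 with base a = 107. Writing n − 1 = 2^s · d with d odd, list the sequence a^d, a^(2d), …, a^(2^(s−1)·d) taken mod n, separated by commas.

38, 34

n − 1 = 140 = 2^2 · 35, so s = 2 and d = 35.
x_0 = 107^35 mod 141 = 38.
x_1 = 38^2 mod 141 = 34.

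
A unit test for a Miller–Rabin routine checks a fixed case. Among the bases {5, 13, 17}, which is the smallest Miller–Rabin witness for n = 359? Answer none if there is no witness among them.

none

n − 1 = 358 = 2^1 · 179, so s = 1 and d = 179.
Base 5: x_0 = 5^179 mod 359 = 1. x_0 = 1, so 5 is not a witness.
Base 13: x_0 = 13^179 mod 359 = 358. x_0 = 358 ≡ −1, so 13 is not a witness.
Base 17: x_0 = 17^179 mod 359 = 1. x_0 = 1, so 17 is not a witness.
No listed base is a witness for 359.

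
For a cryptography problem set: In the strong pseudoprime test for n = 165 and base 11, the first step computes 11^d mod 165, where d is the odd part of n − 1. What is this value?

11

n − 1 = 164 = 2^2 · 41, so s = 2 and d = 41.
11^41 mod 165 = 11.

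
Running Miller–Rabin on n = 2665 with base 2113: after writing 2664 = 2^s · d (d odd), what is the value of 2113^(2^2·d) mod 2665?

n − 1 = 2664 = 2^3 · 333, so s = 3 and d = 333.
x_0 = 2113^333 mod 2665 = 723.
x_1 = 723^2 mod 2665 = 389.
x_2 = 389^2 mod 2665 = 2081.

2081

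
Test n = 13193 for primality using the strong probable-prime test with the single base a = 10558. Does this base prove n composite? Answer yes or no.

n − 1 = 13192 = 2^3 · 1649, so s = 3 and d = 1649.
x_0 = 10558^1649 mod 13193 = 3243.
x_0 is neither 1 nor 13192, so continue squaring.
x_1 = 3243^2 mod 13193 = 2228.
x_2 = 2228^2 mod 13193 = 3416.
Reached i = s−1 = 2 without hitting −1: 10558 is a Miller–Rabin witness and 13193 is composite.

yes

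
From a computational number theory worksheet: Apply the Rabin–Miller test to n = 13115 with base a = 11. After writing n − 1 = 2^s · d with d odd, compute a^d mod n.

3671

n − 1 = 13114 = 2^1 · 6557, so s = 1 and d = 6557.
11^6557 mod 13115 = 3671.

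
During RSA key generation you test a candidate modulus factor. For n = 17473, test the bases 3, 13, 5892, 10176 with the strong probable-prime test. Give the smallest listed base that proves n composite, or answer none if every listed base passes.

3

n − 1 = 17472 = 2^6 · 273, so s = 6 and d = 273.
Base 3: x_0 = 3^273 mod 17473 = 4903. x_0 is neither 1 nor 17472, so continue squaring. x_1 = 4903^2 mod 17473 = 14034. x_2 = 14034^2 mod 17473 = 14973. x_3 = 14973^2 mod 17473 = 12139. x_4 = 12139^2 mod 17473 = 5512. x_5 = 5512^2 mod 17473 = 14070. Reached i = s−1 = 5 without hitting −1: 3 is a Miller–Rabin witness and 17473 is composite.
Base 13: x_0 = 13^273 mod 17473 = 10351. x_0 is neither 1 nor 17472, so continue squaring. x_1 = 10351^2 mod 17473 = 16238. x_2 = 16238^2 mod 17473 = 5074. x_3 = 5074^2 mod 17473 = 7747. x_4 = 7747^2 mod 17473 = 13727. x_5 = 13727^2 mod 17473 = 1697. Reached i = s−1 = 5 without hitting −1: 13 is a Miller–Rabin witness and 17473 is composite.
Base 5892: x_0 = 5892^273 mod 17473 = 13018. x_0 is neither 1 nor 17472, so continue squaring. x_1 = 13018^2 mod 17473 = 15170. x_2 = 15170^2 mod 17473 = 9490. x_3 = 9490^2 mod 17473 = 4258. x_4 = 4258^2 mod 17473 = 11063. x_5 = 11063^2 mod 17473 = 9077. Reached i = s−1 = 5 without hitting −1: 5892 is a Miller–Rabin witness and 17473 is composite.
Base 10176: x_0 = 10176^273 mod 17473 = 4731. x_0 is neither 1 nor 17472, so continue squaring. x_1 = 4731^2 mod 17473 = 16921. x_2 = 16921^2 mod 17473 = 7663. x_3 = 7663^2 mod 17473 = 12289. x_4 = 12289^2 mod 17473 = 382. x_5 = 382^2 mod 17473 = 6140. Reached i = s−1 = 5 without hitting −1: 10176 is a Miller–Rabin witness and 17473 is composite.
The smallest witness among the given bases is 3.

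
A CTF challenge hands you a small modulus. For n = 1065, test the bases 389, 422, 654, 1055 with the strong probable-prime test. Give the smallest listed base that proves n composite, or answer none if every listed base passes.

422

n − 1 = 1064 = 2^3 · 133, so s = 3 and d = 133.
Base 389: x_0 = 389^133 mod 1065 = 1064. x_0 = 1064 ≡ −1, so 389 is not a witness.
Base 422: x_0 = 422^133 mod 1065 = 827. x_0 is neither 1 nor 1064, so continue squaring. x_1 = 827^2 mod 1065 = 199. x_2 = 199^2 mod 1065 = 196. Reached i = s−1 = 2 without hitting −1: 422 is a Miller–Rabin witness and 1065 is composite.
Base 654: x_0 = 654^133 mod 1065 = 909. x_0 is neither 1 nor 1064, so continue squaring. x_1 = 909^2 mod 1065 = 906. x_2 = 906^2 mod 1065 = 786. Reached i = s−1 = 2 without hitting −1: 654 is a Miller–Rabin witness and 1065 is composite.
Base 1055: x_0 = 1055^133 mod 1065 = 440. x_0 is neither 1 nor 1064, so continue squaring. x_1 = 440^2 mod 1065 = 835. x_2 = 835^2 mod 1065 = 715. Reached i = s−1 = 2 without hitting −1: 1055 is a Miller–Rabin witness and 1065 is composite.
The smallest witness among the given bases is 422.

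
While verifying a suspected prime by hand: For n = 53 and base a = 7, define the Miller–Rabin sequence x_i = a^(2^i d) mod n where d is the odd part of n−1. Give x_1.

1

n − 1 = 52 = 2^2 · 13, so s = 2 and d = 13.
x_0 = 7^13 mod 53 = 52.
x_1 = 52^2 mod 53 = 1.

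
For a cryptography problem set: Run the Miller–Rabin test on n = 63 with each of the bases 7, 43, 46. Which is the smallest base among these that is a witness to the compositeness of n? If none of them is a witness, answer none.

7

n − 1 = 62 = 2^1 · 31, so s = 1 and d = 31.
Base 7: x_0 = 7^31 mod 63 = 7. x_0 ∉ {1, 62} and s = 1, so 7 is a Miller–Rabin witness and 63 is composite.
Base 43: x_0 = 43^31 mod 63 = 43. x_0 ∉ {1, 62} and s = 1, so 43 is a Miller–Rabin witness and 63 is composite.
Base 46: x_0 = 46^31 mod 63 = 46. x_0 ∉ {1, 62} and s = 1, so 46 is a Miller–Rabin witness and 63 is composite.
The smallest witness among the given bases is 7.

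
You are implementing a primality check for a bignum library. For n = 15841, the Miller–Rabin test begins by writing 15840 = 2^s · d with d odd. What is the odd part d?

Halving: 15840 → 7920 → 3960 → 1980 → 990 → 495; 495 is odd.
So 15840 = 2^5 · 495.

495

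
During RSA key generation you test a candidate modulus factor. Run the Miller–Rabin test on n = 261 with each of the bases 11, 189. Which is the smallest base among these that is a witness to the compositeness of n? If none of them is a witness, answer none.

11

n − 1 = 260 = 2^2 · 65, so s = 2 and d = 65.
Base 11: x_0 = 11^65 mod 261 = 176. x_0 is neither 1 nor 260, so continue squaring. x_1 = 176^2 mod 261 = 178. Reached i = s−1 = 1 without hitting −1: 11 is a Miller–Rabin witness and 261 is composite.
Base 189: x_0 = 189^65 mod 261 = 171. x_0 is neither 1 nor 260, so continue squaring. x_1 = 171^2 mod 261 = 9. Reached i = s−1 = 1 without hitting −1: 189 is a Miller–Rabin witness and 261 is composite.
The smallest witness among the given bases is 11.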